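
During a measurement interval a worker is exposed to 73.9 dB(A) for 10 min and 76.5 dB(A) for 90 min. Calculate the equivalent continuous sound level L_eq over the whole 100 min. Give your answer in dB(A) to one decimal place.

76.3 dB(A)

L_eq = 10·log₁₀[(1/T)·Σ tᵢ·10^(Lᵢ/10)] with T = 100 min.
Σ tᵢ·10^(Lᵢ/10) = 10·10^(73.9/10) + 90·10^(76.5/10) = 4.266e+09.
L_eq = 10·log₁₀(4.266e+09/100) = 76.30 dB(A).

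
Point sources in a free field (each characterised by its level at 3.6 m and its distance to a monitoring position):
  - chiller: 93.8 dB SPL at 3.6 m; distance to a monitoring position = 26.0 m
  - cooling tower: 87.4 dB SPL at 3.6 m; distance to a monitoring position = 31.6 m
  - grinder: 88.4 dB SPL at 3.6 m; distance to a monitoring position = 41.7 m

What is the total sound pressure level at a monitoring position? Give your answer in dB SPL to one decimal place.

First find each source's level at the receiver (point-source: −20·log₁₀(r/r_ref)), then combine on an intensity basis.
chiller: 93.8 − 20·log₁₀(26.0/3.6) = 93.8 − 17.17 = 76.63 dB SPL.
cooling tower: 87.4 − 20·log₁₀(31.6/3.6) = 87.4 − 18.87 = 68.53 dB SPL.
grinder: 88.4 − 20·log₁₀(41.7/3.6) = 88.4 − 21.28 = 67.12 dB SPL.
Σ 10^(L/10) = 5.828e+07 → L_total = 10·log₁₀(5.828e+07) = 77.66 dB SPL.

77.7 dB SPL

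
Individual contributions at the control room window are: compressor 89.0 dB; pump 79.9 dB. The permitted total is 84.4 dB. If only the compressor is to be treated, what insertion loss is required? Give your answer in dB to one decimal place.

Fixed contribution from the other source: Σ 10^(L/10) = 10^(79.9/10) = 9.772e+07 (79.90 dB).
The limit corresponds to 10^(84.4/10) = 2.754e+08; subtracting the fixed part leaves 1.777e+08 for the compressor, i.e. 82.50 dB.
Required insertion loss = 89.0 − 82.50 = 6.50 dB.

6.5 dB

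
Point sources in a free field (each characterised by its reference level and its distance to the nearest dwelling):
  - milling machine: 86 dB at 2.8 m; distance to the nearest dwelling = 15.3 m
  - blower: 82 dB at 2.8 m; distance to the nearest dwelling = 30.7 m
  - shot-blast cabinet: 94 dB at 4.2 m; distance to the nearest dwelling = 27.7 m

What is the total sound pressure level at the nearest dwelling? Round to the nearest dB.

Apply inverse-square spreading to bring every level to the receiver, then sum 10^(L/10).
milling machine: 86 − 20·log₁₀(15.3/2.8) = 86 − 14.75 = 71.25 dB.
blower: 82 − 20·log₁₀(30.7/2.8) = 82 − 20.80 = 61.20 dB.
shot-blast cabinet: 94 − 20·log₁₀(27.7/4.2) = 94 − 16.38 = 77.62 dB.
Σ 10^(L/10) = 7.240e+07 → L_total = 10·log₁₀(7.240e+07) = 78.60 dB.

79 dB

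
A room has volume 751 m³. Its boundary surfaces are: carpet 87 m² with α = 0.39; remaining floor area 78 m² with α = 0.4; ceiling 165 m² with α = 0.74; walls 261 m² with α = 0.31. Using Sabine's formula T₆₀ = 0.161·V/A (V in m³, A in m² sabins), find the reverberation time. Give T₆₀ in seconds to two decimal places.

A = Σ Sᵢαᵢ = 87·0.39 + 78·0.4 + 165·0.74 + 261·0.31 = 268.14 m².
T₆₀ = 0.161·V/A = 0.161·751/268.14 = 0.451 s.

0.45 s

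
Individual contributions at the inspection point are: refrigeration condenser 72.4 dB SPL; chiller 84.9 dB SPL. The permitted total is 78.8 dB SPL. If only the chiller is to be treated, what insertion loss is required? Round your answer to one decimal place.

7.2 dB

Everything except the chiller sums to 10^(72.4/10) = 1.738e+07 in linear terms, 72.40 dB SPL.
The limit corresponds to 10^(78.8/10) = 7.586e+07; subtracting the fixed part leaves 5.848e+07 for the chiller, i.e. 77.67 dB SPL.
So the chiller must be reduced from 84.9 to 77.67 dB SPL: IL = 7.23 dB.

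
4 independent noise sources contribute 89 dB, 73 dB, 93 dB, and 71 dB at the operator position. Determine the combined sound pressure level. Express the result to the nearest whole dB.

95 dB

For uncorrelated sources the intensities add, so convert each level to linear form, sum, and take 10·log₁₀ of the total.
Σ 10^(L/10) = 10^(89/10) + 10^(73/10) + 10^(93/10) + 10^(71/10) = 2.822e+09.
L_total = 10·log₁₀(2.822e+09) = 94.51 dB.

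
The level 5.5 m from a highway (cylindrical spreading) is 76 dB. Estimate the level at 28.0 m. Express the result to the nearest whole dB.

69 dB

For a line source, L₂ = L₁ − 10·log₁₀(r₂/r₁).
L₂ = 76 − 10·log₁₀(28.0/5.5) = 76 − 7.068 = 68.93 dB.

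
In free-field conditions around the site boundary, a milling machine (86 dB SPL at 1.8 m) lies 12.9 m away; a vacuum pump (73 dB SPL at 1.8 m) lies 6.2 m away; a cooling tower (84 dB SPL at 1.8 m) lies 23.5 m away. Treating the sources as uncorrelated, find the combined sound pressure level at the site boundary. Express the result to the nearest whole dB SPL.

First find each source's level at the receiver (point-source: −20·log₁₀(r/r_ref)), then combine on an intensity basis.
milling machine: 86 − 20·log₁₀(12.9/1.8) = 86 − 17.11 = 68.89 dB SPL.
vacuum pump: 73 − 20·log₁₀(6.2/1.8) = 73 − 10.74 = 62.26 dB SPL.
cooling tower: 84 − 20·log₁₀(23.5/1.8) = 84 − 22.32 = 61.68 dB SPL.
Σ 10^(L/10) = 1.091e+07 → L_total = 10·log₁₀(1.091e+07) = 70.38 dB SPL.

70 dB SPL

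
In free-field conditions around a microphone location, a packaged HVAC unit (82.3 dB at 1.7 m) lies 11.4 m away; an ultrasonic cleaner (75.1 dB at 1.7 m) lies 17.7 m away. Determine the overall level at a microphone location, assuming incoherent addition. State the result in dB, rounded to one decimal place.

Apply inverse-square spreading to bring every level to the receiver, then sum 10^(L/10).
packaged HVAC unit: 82.3 − 20·log₁₀(11.4/1.7) = 82.3 − 16.53 = 65.77 dB.
ultrasonic cleaner: 75.1 − 20·log₁₀(17.7/1.7) = 75.1 − 20.35 = 54.75 dB.
Σ 10^(L/10) = 4.075e+06 → L_total = 10·log₁₀(4.075e+06) = 66.10 dB.

66.1 dB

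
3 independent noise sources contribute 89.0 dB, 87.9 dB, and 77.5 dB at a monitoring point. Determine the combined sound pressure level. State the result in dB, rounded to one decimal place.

For uncorrelated sources the intensities add, so convert each level to linear form, sum, and take 10·log₁₀ of the total.
Σ 10^(L/10) = 10^(89.0/10) + 10^(87.9/10) + 10^(77.5/10) = 1.467e+09.
L_total = 10·log₁₀(1.467e+09) = 91.66 dB.

91.7 dB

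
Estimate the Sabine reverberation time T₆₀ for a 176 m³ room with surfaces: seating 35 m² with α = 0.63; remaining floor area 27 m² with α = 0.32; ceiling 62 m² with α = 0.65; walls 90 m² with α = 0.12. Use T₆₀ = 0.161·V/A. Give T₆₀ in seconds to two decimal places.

0.35 s

A = Σ Sᵢαᵢ = 35·0.63 + 27·0.32 + 62·0.65 + 90·0.12 = 81.79 m².
T₆₀ = 0.161 × 176 / 81.79 = 0.346 s.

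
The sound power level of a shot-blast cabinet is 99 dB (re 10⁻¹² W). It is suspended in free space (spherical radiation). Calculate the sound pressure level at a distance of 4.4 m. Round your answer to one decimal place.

Free-field spherical radiation: L_p = L_w − 10·log₁₀(4π·r²), r = 4.4 m.
4π·r² = 243.3 m², 10·log₁₀ of that is 23.861 dB.
L_p = 99 − 23.861 = 75.14 dB.

75.1 dB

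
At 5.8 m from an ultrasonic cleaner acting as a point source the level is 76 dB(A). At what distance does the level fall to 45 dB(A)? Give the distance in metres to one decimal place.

205.8 m

The 31.0 dB drop corresponds to a distance ratio of 10^(31.0/20) for a point source.
r₂ = 5.8·10^((76−45)/20) = 5.8·10^(31.0/20) = 205.79 m.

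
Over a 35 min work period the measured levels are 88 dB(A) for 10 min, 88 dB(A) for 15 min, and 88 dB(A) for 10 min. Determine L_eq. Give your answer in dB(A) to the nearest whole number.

The energy average is taken in the linear domain: L_eq = 10·log₁₀[(Σ tᵢ·10^(Lᵢ/10))/T], T = 35 min.
Σ tᵢ·10^(Lᵢ/10) = 10·10^(88/10) + 15·10^(88/10) + 10·10^(88/10) = 2.208e+10.
L_eq = 10·log₁₀(2.208e+10/35) = 88.00 dB(A).

88 dB(A)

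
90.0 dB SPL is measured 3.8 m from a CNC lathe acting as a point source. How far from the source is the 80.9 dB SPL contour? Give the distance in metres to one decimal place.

Point-source spreading drops the level by 20·log₁₀(r₂/r₁); inverting, r₂/r₁ = 10^(ΔL/20).
r₂ = 3.8·10^((90.0−80.9)/20) = 3.8·10^(9.1/20) = 10.83 m.

10.8 m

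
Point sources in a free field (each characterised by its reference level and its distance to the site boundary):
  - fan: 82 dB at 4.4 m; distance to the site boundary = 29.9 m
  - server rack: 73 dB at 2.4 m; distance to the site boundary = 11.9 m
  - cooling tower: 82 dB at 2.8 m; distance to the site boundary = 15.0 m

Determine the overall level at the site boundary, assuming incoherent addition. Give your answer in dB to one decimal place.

69.9 dB

First find each source's level at the receiver (point-source: −20·log₁₀(r/r_ref)), then combine on an intensity basis.
fan: 82 − 20·log₁₀(29.9/4.4) = 82 − 16.64 = 65.36 dB.
server rack: 73 − 20·log₁₀(11.9/2.4) = 73 − 13.91 = 59.09 dB.
cooling tower: 82 − 20·log₁₀(15.0/2.8) = 82 − 14.58 = 67.42 dB.
Σ 10^(L/10) = 9.766e+06 → L_total = 10·log₁₀(9.766e+06) = 69.90 dB.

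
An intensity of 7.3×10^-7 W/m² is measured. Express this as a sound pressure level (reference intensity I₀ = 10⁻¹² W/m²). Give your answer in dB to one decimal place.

58.6 dB

L = 10·log₁₀(I/I₀) = 10·log₁₀(7.3×10^-7/10⁻¹²) = 10·log₁₀(7.3×10^5).
L = 10·(0.8633 + 5) = 58.63 dB.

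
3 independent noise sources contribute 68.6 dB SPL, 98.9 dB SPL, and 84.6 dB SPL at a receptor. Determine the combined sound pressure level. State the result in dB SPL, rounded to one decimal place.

99.1 dB SPL

Incoherent sources combine by intensity addition: L_total = 10·log₁₀(Σ 10^(L_i/10)).
Σ 10^(L/10) = 10^(68.6/10) + 10^(98.9/10) + 10^(84.6/10) = 8.058e+09.
L_total = 10·log₁₀(8.058e+09) = 99.06 dB SPL.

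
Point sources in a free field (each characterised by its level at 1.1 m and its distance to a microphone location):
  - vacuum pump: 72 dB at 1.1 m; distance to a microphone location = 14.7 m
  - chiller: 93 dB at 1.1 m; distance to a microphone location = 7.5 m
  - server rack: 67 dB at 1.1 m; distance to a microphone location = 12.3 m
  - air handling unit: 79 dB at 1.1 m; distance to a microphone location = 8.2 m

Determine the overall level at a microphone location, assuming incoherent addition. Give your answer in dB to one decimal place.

Propagate each source to the receiver with L = L_ref − 20·log₁₀(r/r_ref), then add intensities.
vacuum pump: 72 − 20·log₁₀(14.7/1.1) = 72 − 22.52 = 49.48 dB.
chiller: 93 − 20·log₁₀(7.5/1.1) = 93 − 16.67 = 76.33 dB.
server rack: 67 − 20·log₁₀(12.3/1.1) = 67 − 20.97 = 46.03 dB.
air handling unit: 79 − 20·log₁₀(8.2/1.1) = 79 − 17.45 = 61.55 dB.
Σ 10^(L/10) = 4.448e+07 → L_total = 10·log₁₀(4.448e+07) = 76.48 dB.

76.5 dB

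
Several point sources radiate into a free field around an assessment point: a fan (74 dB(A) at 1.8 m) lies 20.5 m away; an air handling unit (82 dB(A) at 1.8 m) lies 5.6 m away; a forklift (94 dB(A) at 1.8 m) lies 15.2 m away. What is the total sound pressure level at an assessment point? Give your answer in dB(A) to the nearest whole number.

Apply inverse-square spreading to bring every level to the receiver, then sum 10^(L/10).
fan: 74 − 20·log₁₀(20.5/1.8) = 74 − 21.13 = 52.87 dB(A).
air handling unit: 82 − 20·log₁₀(5.6/1.8) = 82 − 9.86 = 72.14 dB(A).
forklift: 94 − 20·log₁₀(15.2/1.8) = 94 − 18.53 = 75.47 dB(A).
Σ 10^(L/10) = 5.179e+07 → L_total = 10·log₁₀(5.179e+07) = 77.14 dB(A).

77 dB(A)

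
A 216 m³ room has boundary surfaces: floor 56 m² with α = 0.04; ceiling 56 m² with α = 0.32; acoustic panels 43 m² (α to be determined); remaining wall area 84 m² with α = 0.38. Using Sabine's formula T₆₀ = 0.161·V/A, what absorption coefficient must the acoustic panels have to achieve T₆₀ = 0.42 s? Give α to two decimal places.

0.71

Required total absorption A = 0.161·216/0.42 = 82.80 m².
Absorption from the other surfaces = 56·0.04 + 56·0.32 + 84·0.38 = 52.08 m², so the acoustic panels must supply 30.72 m² over 43 m².
α = 30.72/43 = 0.714.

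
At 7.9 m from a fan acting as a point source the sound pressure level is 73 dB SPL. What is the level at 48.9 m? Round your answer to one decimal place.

57.2 dB SPL

Point-source attenuation: ΔL = 20·log₁₀(r₂/r₁) = 20·log₁₀(48.9/7.9) = 15.834 dB.
L₂ = 73 − 20·log₁₀(48.9/7.9) = 73 − 15.834 = 57.17 dB SPL.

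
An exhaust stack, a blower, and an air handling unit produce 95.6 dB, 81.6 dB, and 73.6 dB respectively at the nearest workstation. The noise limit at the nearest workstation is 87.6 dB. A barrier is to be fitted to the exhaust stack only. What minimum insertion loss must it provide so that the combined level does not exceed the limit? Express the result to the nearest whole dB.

Everything except the exhaust stack sums to 10^(81.6/10) + 10^(73.6/10) = 1.675e+08 in linear terms, 82.24 dB.
The limit corresponds to 10^(87.6/10) = 5.754e+08; subtracting the fixed part leaves 4.080e+08 for the exhaust stack, i.e. 86.11 dB.
Required insertion loss = 95.6 − 86.11 = 9.49 dB.

9 dB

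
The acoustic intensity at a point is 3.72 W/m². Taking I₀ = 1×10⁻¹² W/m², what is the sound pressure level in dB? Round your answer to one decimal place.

L = 10·log₁₀(I/I₀) = 10·log₁₀(3.72/10⁻¹²) = 10·log₁₀(3.72×10^12).
L = 10·(0.5705 + 12) = 125.71 dB.

125.7 dB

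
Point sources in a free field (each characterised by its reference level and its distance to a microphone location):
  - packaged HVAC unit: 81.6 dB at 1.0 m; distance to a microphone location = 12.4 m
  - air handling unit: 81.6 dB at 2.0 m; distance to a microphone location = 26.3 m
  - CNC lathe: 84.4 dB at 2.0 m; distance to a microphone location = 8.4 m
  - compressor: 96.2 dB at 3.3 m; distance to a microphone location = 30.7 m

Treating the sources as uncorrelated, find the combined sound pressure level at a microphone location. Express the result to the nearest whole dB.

Propagate each source to the receiver with L = L_ref − 20·log₁₀(r/r_ref), then add intensities.
packaged HVAC unit: 81.6 − 20·log₁₀(12.4/1.0) = 81.6 − 21.87 = 59.73 dB.
air handling unit: 81.6 − 20·log₁₀(26.3/2.0) = 81.6 − 22.38 = 59.22 dB.
CNC lathe: 84.4 − 20·log₁₀(8.4/2.0) = 84.4 − 12.46 = 71.94 dB.
compressor: 96.2 − 20·log₁₀(30.7/3.3) = 96.2 − 19.37 = 76.83 dB.
Σ 10^(L/10) = 6.556e+07 → L_total = 10·log₁₀(6.556e+07) = 78.17 dB.

78 dB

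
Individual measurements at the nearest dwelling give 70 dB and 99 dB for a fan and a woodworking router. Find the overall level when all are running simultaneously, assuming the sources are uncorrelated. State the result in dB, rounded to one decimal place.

For uncorrelated sources the intensities add, so convert each level to linear form, sum, and take 10·log₁₀ of the total.
Σ 10^(L/10) = 10^(70/10) + 10^(99/10) = 7.953e+09.
L_total = 10·log₁₀(7.953e+09) = 99.01 dB.

99.0 dB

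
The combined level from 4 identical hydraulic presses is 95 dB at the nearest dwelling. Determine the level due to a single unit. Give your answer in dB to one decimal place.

89.0 dB

4 equal contributions raise the level by 10·log₁₀ 4 = 6.021 dB, so each unit alone gives 95 − 6.021.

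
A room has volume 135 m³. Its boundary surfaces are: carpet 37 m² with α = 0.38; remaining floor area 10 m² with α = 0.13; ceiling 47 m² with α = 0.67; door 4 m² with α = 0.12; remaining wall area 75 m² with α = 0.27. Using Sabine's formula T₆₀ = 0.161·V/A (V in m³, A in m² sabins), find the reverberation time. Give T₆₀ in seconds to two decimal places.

Summing Sᵢαᵢ: 37·0.38 + 10·0.13 + 47·0.67 + 4·0.12 + 75·0.27 = 67.58 m².
T₆₀ = 0.161 × 135 / 67.58 = 0.322 s.

0.32 s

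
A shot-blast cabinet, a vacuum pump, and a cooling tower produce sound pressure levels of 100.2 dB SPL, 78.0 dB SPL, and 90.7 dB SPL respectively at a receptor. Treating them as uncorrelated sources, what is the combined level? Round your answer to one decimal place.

For uncorrelated sources the intensities add, so convert each level to linear form, sum, and take 10·log₁₀ of the total.
Σ 10^(L/10) = 10^(100.2/10) + 10^(78.0/10) + 10^(90.7/10) = 1.171e+10.
L_total = 10·log₁₀(1.171e+10) = 100.69 dB SPL.

100.7 dB SPL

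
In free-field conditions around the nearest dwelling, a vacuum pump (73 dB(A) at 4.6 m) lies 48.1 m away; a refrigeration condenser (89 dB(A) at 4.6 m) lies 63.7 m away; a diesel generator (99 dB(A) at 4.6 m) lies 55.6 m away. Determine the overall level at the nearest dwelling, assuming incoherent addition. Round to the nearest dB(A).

78 dB(A)

First find each source's level at the receiver (point-source: −20·log₁₀(r/r_ref)), then combine on an intensity basis.
vacuum pump: 73 − 20·log₁₀(48.1/4.6) = 73 − 20.39 = 52.61 dB(A).
refrigeration condenser: 89 − 20·log₁₀(63.7/4.6) = 89 − 22.83 = 66.17 dB(A).
diesel generator: 99 − 20·log₁₀(55.6/4.6) = 99 − 21.65 = 77.35 dB(A).
Σ 10^(L/10) = 5.870e+07 → L_total = 10·log₁₀(5.870e+07) = 77.69 dB(A).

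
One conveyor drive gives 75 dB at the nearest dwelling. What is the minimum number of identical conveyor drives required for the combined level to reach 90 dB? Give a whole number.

The shortfall is 90 − 75 = 15.0 dB, and N units add 10·log₁₀ N, so need 10·log₁₀ N ≥ 15.0.
N ≥ 10^(15.0/10) = 31.623, so N = 32.

32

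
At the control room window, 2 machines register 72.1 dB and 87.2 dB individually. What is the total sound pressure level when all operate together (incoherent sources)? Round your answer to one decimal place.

For uncorrelated sources the intensities add, so convert each level to linear form, sum, and take 10·log₁₀ of the total.
Σ 10^(L/10) = 10^(72.1/10) + 10^(87.2/10) = 5.410e+08.
L_total = 10·log₁₀(5.410e+08) = 87.33 dB.

87.3 dB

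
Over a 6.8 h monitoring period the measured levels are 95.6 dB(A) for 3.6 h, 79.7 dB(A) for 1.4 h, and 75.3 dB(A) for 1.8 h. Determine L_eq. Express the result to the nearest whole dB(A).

The energy average is taken in the linear domain: L_eq = 10·log₁₀[(Σ tᵢ·10^(Lᵢ/10))/T], T = 6.8 h.
Σ tᵢ·10^(Lᵢ/10) = 3.6·10^(95.6/10) + 1.4·10^(79.7/10) + 1.8·10^(75.3/10) = 1.326e+10.
L_eq = 10·log₁₀(1.326e+10/6.8) = 92.90 dB(A).

93 dB(A)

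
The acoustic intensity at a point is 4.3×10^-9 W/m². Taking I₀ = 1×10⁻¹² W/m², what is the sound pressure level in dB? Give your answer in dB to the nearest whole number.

L = 10·log₁₀(I/I₀) = 10·log₁₀(4.3×10^-9/10⁻¹²) = 10·log₁₀(4.3×10^3).
L = 10·(0.6335 + 3) = 36.33 dB.

36 dB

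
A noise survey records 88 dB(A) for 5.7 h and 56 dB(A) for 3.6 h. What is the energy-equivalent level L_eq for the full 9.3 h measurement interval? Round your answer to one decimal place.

L_eq = 10·log₁₀[(1/T)·Σ tᵢ·10^(Lᵢ/10)] with T = 9.3 h.
Σ tᵢ·10^(Lᵢ/10) = 5.7·10^(88/10) + 3.6·10^(56/10) = 3.598e+09.
L_eq = 10·log₁₀(3.598e+09/9.3) = 85.88 dB(A).

85.9 dB(A)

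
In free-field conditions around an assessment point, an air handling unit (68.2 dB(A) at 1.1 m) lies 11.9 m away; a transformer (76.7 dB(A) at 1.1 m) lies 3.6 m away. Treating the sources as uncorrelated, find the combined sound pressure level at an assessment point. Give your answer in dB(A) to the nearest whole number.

First find each source's level at the receiver (point-source: −20·log₁₀(r/r_ref)), then combine on an intensity basis.
air handling unit: 68.2 − 20·log₁₀(11.9/1.1) = 68.2 − 20.68 = 47.52 dB(A).
transformer: 76.7 − 20·log₁₀(3.6/1.1) = 76.7 − 10.30 = 66.40 dB(A).
Σ 10^(L/10) = 4.423e+06 → L_total = 10·log₁₀(4.423e+06) = 66.46 dB(A).

66 dB(A)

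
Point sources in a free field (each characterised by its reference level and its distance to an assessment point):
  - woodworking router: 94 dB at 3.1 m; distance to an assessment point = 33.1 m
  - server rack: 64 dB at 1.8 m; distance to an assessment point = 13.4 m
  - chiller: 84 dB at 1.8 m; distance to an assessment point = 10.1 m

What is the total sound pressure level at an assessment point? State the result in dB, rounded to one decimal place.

74.8 dB

Propagate each source to the receiver with L = L_ref − 20·log₁₀(r/r_ref), then add intensities.
woodworking router: 94 − 20·log₁₀(33.1/3.1) = 94 − 20.57 = 73.43 dB.
server rack: 64 − 20·log₁₀(13.4/1.8) = 64 − 17.44 = 46.56 dB.
chiller: 84 − 20·log₁₀(10.1/1.8) = 84 − 14.98 = 69.02 dB.
Σ 10^(L/10) = 3.006e+07 → L_total = 10·log₁₀(3.006e+07) = 74.78 dB.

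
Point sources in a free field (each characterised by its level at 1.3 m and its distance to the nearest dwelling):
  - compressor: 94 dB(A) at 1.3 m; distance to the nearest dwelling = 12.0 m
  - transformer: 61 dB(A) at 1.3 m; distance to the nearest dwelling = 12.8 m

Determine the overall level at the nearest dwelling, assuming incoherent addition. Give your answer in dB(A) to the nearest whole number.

75 dB(A)

Apply inverse-square spreading to bring every level to the receiver, then sum 10^(L/10).
compressor: 94 − 20·log₁₀(12.0/1.3) = 94 − 19.30 = 74.70 dB(A).
transformer: 61 − 20·log₁₀(12.8/1.3) = 61 − 19.87 = 41.13 dB(A).
Σ 10^(L/10) = 2.949e+07 → L_total = 10·log₁₀(2.949e+07) = 74.70 dB(A).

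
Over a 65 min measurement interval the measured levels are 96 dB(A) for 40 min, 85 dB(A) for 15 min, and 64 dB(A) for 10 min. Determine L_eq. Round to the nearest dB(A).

94 dB(A)

Weight each interval's intensity by its duration and average over T = 65 min:
Σ tᵢ·10^(Lᵢ/10) = 40·10^(96/10) + 15·10^(85/10) + 10·10^(64/10) = 1.640e+11.
L_eq = 10·log₁₀(1.640e+11/65) = 94.02 dB(A).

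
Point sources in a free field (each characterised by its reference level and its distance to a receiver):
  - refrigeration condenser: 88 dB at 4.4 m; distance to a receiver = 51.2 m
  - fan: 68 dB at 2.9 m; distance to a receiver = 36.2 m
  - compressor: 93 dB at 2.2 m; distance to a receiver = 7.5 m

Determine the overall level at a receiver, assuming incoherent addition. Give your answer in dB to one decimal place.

Apply inverse-square spreading to bring every level to the receiver, then sum 10^(L/10).
refrigeration condenser: 88 − 20·log₁₀(51.2/4.4) = 88 − 21.32 = 66.68 dB.
fan: 68 − 20·log₁₀(36.2/2.9) = 68 − 21.93 = 46.07 dB.
compressor: 93 − 20·log₁₀(7.5/2.2) = 93 − 10.65 = 82.35 dB.
Σ 10^(L/10) = 1.764e+08 → L_total = 10·log₁₀(1.764e+08) = 82.46 dB.

82.5 dB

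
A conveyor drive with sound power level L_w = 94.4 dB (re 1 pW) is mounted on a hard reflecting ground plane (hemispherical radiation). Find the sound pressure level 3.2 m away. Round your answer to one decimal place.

76.3 dB

L_p = L_w − 10·log₁₀(2π·r²) with r = 3.2 m.
2π·r² = 64.34 m², 10·log₁₀ of that is 18.085 dB.
L_p = 94.4 − 18.085 = 76.32 dB.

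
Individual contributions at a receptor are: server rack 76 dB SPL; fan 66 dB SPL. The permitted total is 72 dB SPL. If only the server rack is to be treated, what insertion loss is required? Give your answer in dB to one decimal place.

Fixed contribution from the other source: Σ 10^(L/10) = 10^(66/10) = 3.981e+06 (66.00 dB SPL).
To meet 72 dB SPL overall, the treated server rack may contribute at most 10^(72/10) − 3.981e+06 = 1.187e+07, i.e. 70.74 dB SPL.
Required insertion loss = 76 − 70.74 = 5.26 dB.

5.3 dB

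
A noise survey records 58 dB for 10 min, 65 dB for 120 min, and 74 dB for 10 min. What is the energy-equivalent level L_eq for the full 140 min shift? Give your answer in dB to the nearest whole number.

67 dB

Weight each interval's intensity by its duration and average over T = 140 min:
Σ tᵢ·10^(Lᵢ/10) = 10·10^(58/10) + 120·10^(65/10) + 10·10^(74/10) = 6.370e+08.
L_eq = 10·log₁₀(6.370e+08/140) = 66.58 dB.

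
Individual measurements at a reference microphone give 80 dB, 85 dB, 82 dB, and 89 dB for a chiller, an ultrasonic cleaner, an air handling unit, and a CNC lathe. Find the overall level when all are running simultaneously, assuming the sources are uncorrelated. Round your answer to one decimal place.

91.4 dB

Incoherent sources combine by intensity addition: L_total = 10·log₁₀(Σ 10^(L_i/10)).
Σ 10^(L/10) = 10^(80/10) + 10^(85/10) + 10^(82/10) + 10^(89/10) = 1.369e+09.
L_total = 10·log₁₀(1.369e+09) = 91.36 dB.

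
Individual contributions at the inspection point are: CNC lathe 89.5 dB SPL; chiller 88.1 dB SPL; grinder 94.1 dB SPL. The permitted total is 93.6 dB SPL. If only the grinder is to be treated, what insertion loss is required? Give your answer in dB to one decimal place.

5.3 dB

The untreated sources together contribute 10^(89.5/10) + 10^(88.1/10) = 1.537e+09, i.e. 91.87 dB SPL.
The limit corresponds to 10^(93.6/10) = 2.291e+09; subtracting the fixed part leaves 7.540e+08 for the grinder, i.e. 88.77 dB SPL.
Required insertion loss = 94.1 − 88.77 = 5.33 dB.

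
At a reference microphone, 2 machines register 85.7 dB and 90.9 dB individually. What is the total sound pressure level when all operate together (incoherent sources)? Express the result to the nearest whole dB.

Incoherent sources combine by intensity addition: L_total = 10·log₁₀(Σ 10^(L_i/10)).
Σ 10^(L/10) = 10^(85.7/10) + 10^(90.9/10) = 1.602e+09.
L_total = 10·log₁₀(1.602e+09) = 92.05 dB.

92 dB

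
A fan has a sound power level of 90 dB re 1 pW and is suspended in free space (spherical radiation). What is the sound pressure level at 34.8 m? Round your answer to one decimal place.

The power spreads over a sphere of area 4π·r², so L_p = L_w − 10·log₁₀(4π·r²).
4π·r² = 1.522e+04 m², 10·log₁₀ of that is 41.824 dB.
L_p = 90 − 41.824 = 48.18 dB.

48.2 dB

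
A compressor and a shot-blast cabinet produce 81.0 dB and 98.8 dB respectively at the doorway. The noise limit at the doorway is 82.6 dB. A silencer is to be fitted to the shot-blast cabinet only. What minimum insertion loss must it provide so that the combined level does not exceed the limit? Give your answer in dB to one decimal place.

Fixed contribution from the other source: Σ 10^(L/10) = 10^(81.0/10) = 1.259e+08 (81.00 dB).
The limit corresponds to 10^(82.6/10) = 1.820e+08; subtracting the fixed part leaves 5.608e+07 for the shot-blast cabinet, i.e. 77.49 dB.
Required insertion loss = 98.8 − 77.49 = 21.31 dB.

21.3 dB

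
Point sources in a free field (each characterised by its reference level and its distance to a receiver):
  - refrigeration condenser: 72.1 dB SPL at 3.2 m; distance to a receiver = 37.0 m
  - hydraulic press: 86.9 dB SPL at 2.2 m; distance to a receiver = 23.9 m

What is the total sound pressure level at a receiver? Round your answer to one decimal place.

66.3 dB SPL

Propagate each source to the receiver with L = L_ref − 20·log₁₀(r/r_ref), then add intensities.
refrigeration condenser: 72.1 − 20·log₁₀(37.0/3.2) = 72.1 − 21.26 = 50.84 dB SPL.
hydraulic press: 86.9 − 20·log₁₀(23.9/2.2) = 86.9 − 20.72 = 66.18 dB SPL.
Σ 10^(L/10) = 4.271e+06 → L_total = 10·log₁₀(4.271e+06) = 66.31 dB SPL.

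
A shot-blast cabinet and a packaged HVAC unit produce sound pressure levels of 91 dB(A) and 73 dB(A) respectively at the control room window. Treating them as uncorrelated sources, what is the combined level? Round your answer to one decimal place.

Incoherent sources combine by intensity addition: L_total = 10·log₁₀(Σ 10^(L_i/10)).
Σ 10^(L/10) = 10^(91/10) + 10^(73/10) = 1.279e+09.
L_total = 10·log₁₀(1.279e+09) = 91.07 dB(A).

91.1 dB(A)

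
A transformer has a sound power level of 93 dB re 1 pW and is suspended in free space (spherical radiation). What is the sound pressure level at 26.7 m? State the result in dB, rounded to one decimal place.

Free-field spherical radiation: L_p = L_w − 10·log₁₀(4π·r²), r = 26.7 m.
4π·r² = 8958 m², 10·log₁₀ of that is 39.522 dB.
L_p = 93 − 39.522 = 53.48 dB.

53.5 dB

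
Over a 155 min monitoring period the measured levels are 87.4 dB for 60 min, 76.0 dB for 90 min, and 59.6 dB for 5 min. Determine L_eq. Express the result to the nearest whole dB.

The energy average is taken in the linear domain: L_eq = 10·log₁₀[(Σ tᵢ·10^(Lᵢ/10))/T], T = 155 min.
Σ tᵢ·10^(Lᵢ/10) = 60·10^(87.4/10) + 90·10^(76.0/10) + 5·10^(59.6/10) = 3.656e+10.
L_eq = 10·log₁₀(3.656e+10/155) = 83.73 dB.

84 dB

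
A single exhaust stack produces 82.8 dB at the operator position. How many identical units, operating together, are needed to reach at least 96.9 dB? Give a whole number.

26

Need L₁ + 10·log₁₀ N ≥ 96.9, i.e. log₁₀ N ≥ 1.41.
N ≥ 10^(14.1/10) = 25.704, so N = 26.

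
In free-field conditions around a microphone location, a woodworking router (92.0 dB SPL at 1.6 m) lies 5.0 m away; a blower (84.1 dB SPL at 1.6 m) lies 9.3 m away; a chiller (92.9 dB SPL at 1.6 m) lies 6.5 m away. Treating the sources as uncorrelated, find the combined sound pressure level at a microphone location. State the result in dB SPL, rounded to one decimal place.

Propagate each source to the receiver with L = L_ref − 20·log₁₀(r/r_ref), then add intensities.
woodworking router: 92.0 − 20·log₁₀(5.0/1.6) = 92.0 − 9.90 = 82.10 dB SPL.
blower: 84.1 − 20·log₁₀(9.3/1.6) = 84.1 − 15.29 = 68.81 dB SPL.
chiller: 92.9 − 20·log₁₀(6.5/1.6) = 92.9 − 12.18 = 80.72 dB SPL.
Σ 10^(L/10) = 2.880e+08 → L_total = 10·log₁₀(2.880e+08) = 84.59 dB SPL.

84.6 dB SPL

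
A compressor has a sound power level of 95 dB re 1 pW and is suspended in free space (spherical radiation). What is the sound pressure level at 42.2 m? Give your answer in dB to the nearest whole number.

The power spreads over a sphere of area 4π·r², so L_p = L_w − 10·log₁₀(4π·r²).
4π·r² = 2.238e+04 m², 10·log₁₀ of that is 43.498 dB.
L_p = 95 − 43.498 = 51.50 dB.

52 dB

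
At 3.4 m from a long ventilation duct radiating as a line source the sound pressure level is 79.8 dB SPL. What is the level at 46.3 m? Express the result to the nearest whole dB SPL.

68 dB SPL

Cylindrical spreading from a line source gives a 10·log₁₀(r₂/r₁) drop.
L₂ = 79.8 − 10·log₁₀(46.3/3.4) = 79.8 − 11.341 = 68.46 dB SPL.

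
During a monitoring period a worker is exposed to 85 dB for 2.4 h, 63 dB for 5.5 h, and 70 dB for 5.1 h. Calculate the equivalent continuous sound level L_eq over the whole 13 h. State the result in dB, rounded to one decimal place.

The energy average is taken in the linear domain: L_eq = 10·log₁₀[(Σ tᵢ·10^(Lᵢ/10))/T], T = 13 h.
Σ tᵢ·10^(Lᵢ/10) = 2.4·10^(85/10) + 5.5·10^(63/10) + 5.1·10^(70/10) = 8.209e+08.
L_eq = 10·log₁₀(8.209e+08/13) = 78.00 dB.

78.0 dB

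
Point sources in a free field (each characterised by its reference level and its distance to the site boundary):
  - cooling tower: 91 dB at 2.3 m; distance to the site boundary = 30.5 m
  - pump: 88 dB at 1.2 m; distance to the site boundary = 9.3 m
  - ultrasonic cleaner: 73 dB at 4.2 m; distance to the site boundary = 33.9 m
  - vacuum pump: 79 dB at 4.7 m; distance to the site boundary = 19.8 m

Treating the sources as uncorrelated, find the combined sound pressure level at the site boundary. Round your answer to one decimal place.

73.5 dB

First find each source's level at the receiver (point-source: −20·log₁₀(r/r_ref)), then combine on an intensity basis.
cooling tower: 91 − 20·log₁₀(30.5/2.3) = 91 − 22.45 = 68.55 dB.
pump: 88 − 20·log₁₀(9.3/1.2) = 88 − 17.79 = 70.21 dB.
ultrasonic cleaner: 73 − 20·log₁₀(33.9/4.2) = 73 − 18.14 = 54.86 dB.
vacuum pump: 79 − 20·log₁₀(19.8/4.7) = 79 − 12.49 = 66.51 dB.
Σ 10^(L/10) = 2.245e+07 → L_total = 10·log₁₀(2.245e+07) = 73.51 dB.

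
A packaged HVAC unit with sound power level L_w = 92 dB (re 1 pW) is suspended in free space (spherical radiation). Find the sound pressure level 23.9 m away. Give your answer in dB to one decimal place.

The power spreads over a sphere of area 4π·r², so L_p = L_w − 10·log₁₀(4π·r²).
4π·r² = 7178 m², 10·log₁₀ of that is 38.560 dB.
L_p = 92 − 38.560 = 53.44 dB.

53.4 dB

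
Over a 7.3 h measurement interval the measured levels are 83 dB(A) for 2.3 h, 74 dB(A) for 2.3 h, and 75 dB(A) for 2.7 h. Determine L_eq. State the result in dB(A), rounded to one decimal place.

Weight each interval's intensity by its duration and average over T = 7.3 h:
Σ tᵢ·10^(Lᵢ/10) = 2.3·10^(83/10) + 2.3·10^(74/10) + 2.7·10^(75/10) = 6.021e+08.
L_eq = 10·log₁₀(6.021e+08/7.3) = 79.16 dB(A).

79.2 dB(A)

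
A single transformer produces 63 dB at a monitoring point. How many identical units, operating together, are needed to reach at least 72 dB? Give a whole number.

Need L₁ + 10·log₁₀ N ≥ 72, i.e. log₁₀ N ≥ 0.90.
N ≥ 10^(9.0/10) = 7.943, so N = 8.

8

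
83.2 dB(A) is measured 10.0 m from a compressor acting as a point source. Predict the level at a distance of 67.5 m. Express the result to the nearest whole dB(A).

For a point source, L₂ = L₁ − 20·log₁₀(r₂/r₁).
L₂ = 83.2 − 20·log₁₀(67.5/10.0) = 83.2 − 16.586 = 66.61 dB(A).

67 dB(A)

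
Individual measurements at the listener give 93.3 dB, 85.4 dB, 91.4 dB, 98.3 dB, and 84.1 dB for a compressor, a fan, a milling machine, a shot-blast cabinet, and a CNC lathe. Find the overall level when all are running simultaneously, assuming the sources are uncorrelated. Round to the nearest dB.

For uncorrelated sources the intensities add, so convert each level to linear form, sum, and take 10·log₁₀ of the total.
Σ 10^(L/10) = 10^(93.3/10) + 10^(85.4/10) + 10^(91.4/10) + 10^(98.3/10) + 10^(84.1/10) = 1.088e+10.
L_total = 10·log₁₀(1.088e+10) = 100.37 dB.

100 dB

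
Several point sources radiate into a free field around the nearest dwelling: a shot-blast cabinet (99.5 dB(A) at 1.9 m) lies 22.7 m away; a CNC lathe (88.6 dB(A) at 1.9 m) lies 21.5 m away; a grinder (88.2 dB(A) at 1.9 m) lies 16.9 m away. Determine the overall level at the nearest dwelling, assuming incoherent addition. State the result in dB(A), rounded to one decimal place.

78.8 dB(A)

Apply inverse-square spreading to bring every level to the receiver, then sum 10^(L/10).
shot-blast cabinet: 99.5 − 20·log₁₀(22.7/1.9) = 99.5 − 21.55 = 77.95 dB(A).
CNC lathe: 88.6 − 20·log₁₀(21.5/1.9) = 88.6 − 21.07 = 67.53 dB(A).
grinder: 88.2 − 20·log₁₀(16.9/1.9) = 88.2 − 18.98 = 69.22 dB(A).
Σ 10^(L/10) = 7.645e+07 → L_total = 10·log₁₀(7.645e+07) = 78.83 dB(A).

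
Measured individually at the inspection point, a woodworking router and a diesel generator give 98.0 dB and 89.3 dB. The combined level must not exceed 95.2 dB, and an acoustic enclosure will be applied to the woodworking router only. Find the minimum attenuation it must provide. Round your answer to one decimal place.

4.1 dB

Everything except the woodworking router sums to 10^(89.3/10) = 8.511e+08 in linear terms, 89.30 dB.
The limit corresponds to 10^(95.2/10) = 3.311e+09; subtracting the fixed part leaves 2.460e+09 for the woodworking router, i.e. 93.91 dB.
So the woodworking router must be reduced from 98.0 to 93.91 dB: IL = 4.09 dB.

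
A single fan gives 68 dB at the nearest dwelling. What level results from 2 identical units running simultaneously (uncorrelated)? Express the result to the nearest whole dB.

71 dB

N identical incoherent sources raise the level by 10·log₁₀ N.
L_total = 68 + 10·log₁₀(2) = 68 + 3.010 = 71.01 dB.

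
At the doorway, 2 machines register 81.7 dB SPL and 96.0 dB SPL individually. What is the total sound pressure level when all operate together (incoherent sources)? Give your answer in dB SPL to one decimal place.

96.2 dB SPL

Incoherent sources combine by intensity addition: L_total = 10·log₁₀(Σ 10^(L_i/10)).
Σ 10^(L/10) = 10^(81.7/10) + 10^(96.0/10) = 4.129e+09.
L_total = 10·log₁₀(4.129e+09) = 96.16 dB SPL.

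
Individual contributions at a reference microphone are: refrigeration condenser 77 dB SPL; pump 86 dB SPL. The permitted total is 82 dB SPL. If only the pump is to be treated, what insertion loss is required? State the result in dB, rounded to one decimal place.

5.7 dB

The untreated sources together contribute 10^(77/10) = 5.012e+07, i.e. 77.00 dB SPL.
The limit corresponds to 10^(82/10) = 1.585e+08; subtracting the fixed part leaves 1.084e+08 for the pump, i.e. 80.35 dB SPL.
So the pump must be reduced from 86 to 80.35 dB SPL: IL = 5.65 dB.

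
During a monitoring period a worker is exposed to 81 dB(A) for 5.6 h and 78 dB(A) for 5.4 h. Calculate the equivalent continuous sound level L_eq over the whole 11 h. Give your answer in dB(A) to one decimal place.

The energy average is taken in the linear domain: L_eq = 10·log₁₀[(Σ tᵢ·10^(Lᵢ/10))/T], T = 11 h.
Σ tᵢ·10^(Lᵢ/10) = 5.6·10^(81/10) + 5.4·10^(78/10) = 1.046e+09.
L_eq = 10·log₁₀(1.046e+09/11) = 79.78 dB(A).

79.8 dB(A)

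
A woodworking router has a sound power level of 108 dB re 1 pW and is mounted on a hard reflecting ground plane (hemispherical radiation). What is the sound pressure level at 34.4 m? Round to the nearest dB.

L_p = L_w − 10·log₁₀(2π·r²) with r = 34.4 m.
2π·r² = 7435 m², 10·log₁₀ of that is 38.713 dB.
L_p = 108 − 38.713 = 69.29 dB.

69 dB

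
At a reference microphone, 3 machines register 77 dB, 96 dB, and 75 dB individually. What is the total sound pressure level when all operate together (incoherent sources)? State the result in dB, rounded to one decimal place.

Incoherent sources combine by intensity addition: L_total = 10·log₁₀(Σ 10^(L_i/10)).
Σ 10^(L/10) = 10^(77/10) + 10^(96/10) + 10^(75/10) = 4.063e+09.
L_total = 10·log₁₀(4.063e+09) = 96.09 dB.

96.1 dB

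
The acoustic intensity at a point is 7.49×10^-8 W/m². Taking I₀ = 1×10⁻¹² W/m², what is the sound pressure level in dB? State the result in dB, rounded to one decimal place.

Dividing by I₀ shifts the exponent by 12: I/I₀ = 7.49×10^4.
L = 10·(0.8745 + 4) = 48.74 dB.

48.7 dB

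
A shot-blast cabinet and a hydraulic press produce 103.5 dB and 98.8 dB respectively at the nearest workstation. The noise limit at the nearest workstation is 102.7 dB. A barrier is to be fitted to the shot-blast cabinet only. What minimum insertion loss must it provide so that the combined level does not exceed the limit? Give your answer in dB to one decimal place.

Everything except the shot-blast cabinet sums to 10^(98.8/10) = 7.586e+09 in linear terms, 98.80 dB.
The limit corresponds to 10^(102.7/10) = 1.862e+10; subtracting the fixed part leaves 1.104e+10 for the shot-blast cabinet, i.e. 100.43 dB.
Required insertion loss = 103.5 − 100.43 = 3.07 dB.

3.1 dB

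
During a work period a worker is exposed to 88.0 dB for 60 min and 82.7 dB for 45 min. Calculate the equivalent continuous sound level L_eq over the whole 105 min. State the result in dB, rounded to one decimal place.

86.4 dB

L_eq = 10·log₁₀[(1/T)·Σ tᵢ·10^(Lᵢ/10)] with T = 105 min.
Σ tᵢ·10^(Lᵢ/10) = 60·10^(88.0/10) + 45·10^(82.7/10) = 4.624e+10.
L_eq = 10·log₁₀(4.624e+10/105) = 86.44 dB.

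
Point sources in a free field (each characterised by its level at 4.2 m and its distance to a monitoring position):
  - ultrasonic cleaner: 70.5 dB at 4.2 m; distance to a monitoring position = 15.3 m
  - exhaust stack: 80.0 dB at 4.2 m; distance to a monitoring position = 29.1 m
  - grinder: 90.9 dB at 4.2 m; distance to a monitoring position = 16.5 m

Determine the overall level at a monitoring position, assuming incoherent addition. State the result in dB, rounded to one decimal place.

79.2 dB

Apply inverse-square spreading to bring every level to the receiver, then sum 10^(L/10).
ultrasonic cleaner: 70.5 − 20·log₁₀(15.3/4.2) = 70.5 − 11.23 = 59.27 dB.
exhaust stack: 80.0 − 20·log₁₀(29.1/4.2) = 80.0 − 16.81 = 63.19 dB.
grinder: 90.9 − 20·log₁₀(16.5/4.2) = 90.9 − 11.88 = 79.02 dB.
Σ 10^(L/10) = 8.264e+07 → L_total = 10·log₁₀(8.264e+07) = 79.17 dB.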